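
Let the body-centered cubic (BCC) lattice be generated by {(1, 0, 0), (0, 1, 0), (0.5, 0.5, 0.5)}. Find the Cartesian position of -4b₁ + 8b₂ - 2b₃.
(-5, 7, -1)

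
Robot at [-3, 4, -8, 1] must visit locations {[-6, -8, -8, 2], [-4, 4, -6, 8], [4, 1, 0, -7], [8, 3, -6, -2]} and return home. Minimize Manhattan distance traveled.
102
(one optimal route: (-3, 4, -8, 1) → (-6, -8, -8, 2) → (4, 1, 0, -7) → (8, 3, -6, -2) → (-4, 4, -6, 8) → (-3, 4, -8, 1))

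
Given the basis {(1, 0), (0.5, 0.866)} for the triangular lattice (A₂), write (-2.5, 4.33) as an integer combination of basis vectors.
-5b₁ + 5b₂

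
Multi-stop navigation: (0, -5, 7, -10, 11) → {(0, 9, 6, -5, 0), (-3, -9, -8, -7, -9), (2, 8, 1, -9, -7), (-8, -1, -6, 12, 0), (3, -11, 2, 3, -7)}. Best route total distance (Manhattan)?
156
(one optimal route: (0, -5, 7, -10, 11) → (0, 9, 6, -5, 0) → (2, 8, 1, -9, -7) → (3, -11, 2, 3, -7) → (-3, -9, -8, -7, -9) → (-8, -1, -6, 12, 0))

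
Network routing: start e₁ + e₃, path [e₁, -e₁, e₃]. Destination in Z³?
(1, 0, 2)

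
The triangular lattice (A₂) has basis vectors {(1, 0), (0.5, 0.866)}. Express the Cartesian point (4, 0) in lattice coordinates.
4b₁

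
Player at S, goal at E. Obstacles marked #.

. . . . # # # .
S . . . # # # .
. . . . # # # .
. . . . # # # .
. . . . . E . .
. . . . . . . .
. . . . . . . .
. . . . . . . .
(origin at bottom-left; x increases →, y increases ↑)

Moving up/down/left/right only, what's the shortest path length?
8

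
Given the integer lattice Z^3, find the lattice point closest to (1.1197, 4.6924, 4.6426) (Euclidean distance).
(1, 5, 5)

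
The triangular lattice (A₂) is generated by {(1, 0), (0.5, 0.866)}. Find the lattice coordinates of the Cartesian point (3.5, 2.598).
2b₁ + 3b₂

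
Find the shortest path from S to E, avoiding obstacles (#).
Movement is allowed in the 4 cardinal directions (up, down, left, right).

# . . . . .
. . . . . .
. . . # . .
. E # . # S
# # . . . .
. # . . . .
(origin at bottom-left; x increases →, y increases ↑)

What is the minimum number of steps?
8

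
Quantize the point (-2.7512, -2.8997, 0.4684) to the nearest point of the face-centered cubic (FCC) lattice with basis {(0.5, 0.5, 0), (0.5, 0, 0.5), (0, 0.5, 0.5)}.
(-2.5, -3, 0.5)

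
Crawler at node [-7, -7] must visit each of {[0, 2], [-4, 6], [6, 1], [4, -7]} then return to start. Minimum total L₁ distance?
52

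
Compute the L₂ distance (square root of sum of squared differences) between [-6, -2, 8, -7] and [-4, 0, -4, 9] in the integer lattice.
20.199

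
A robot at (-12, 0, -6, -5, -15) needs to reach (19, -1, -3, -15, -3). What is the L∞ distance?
31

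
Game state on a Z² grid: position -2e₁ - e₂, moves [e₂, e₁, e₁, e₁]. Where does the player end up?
(1, 0)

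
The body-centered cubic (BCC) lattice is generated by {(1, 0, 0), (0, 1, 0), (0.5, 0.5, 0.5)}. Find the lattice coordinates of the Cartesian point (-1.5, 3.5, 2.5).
-4b₁ + b₂ + 5b₃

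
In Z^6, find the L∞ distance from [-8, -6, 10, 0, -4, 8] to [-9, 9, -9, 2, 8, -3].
19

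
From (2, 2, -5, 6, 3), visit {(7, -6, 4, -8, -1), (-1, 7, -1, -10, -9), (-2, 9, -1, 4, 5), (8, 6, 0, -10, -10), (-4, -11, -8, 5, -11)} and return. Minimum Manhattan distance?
178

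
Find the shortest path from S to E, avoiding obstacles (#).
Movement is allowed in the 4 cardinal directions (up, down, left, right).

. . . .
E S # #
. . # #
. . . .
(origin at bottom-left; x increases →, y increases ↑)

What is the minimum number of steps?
1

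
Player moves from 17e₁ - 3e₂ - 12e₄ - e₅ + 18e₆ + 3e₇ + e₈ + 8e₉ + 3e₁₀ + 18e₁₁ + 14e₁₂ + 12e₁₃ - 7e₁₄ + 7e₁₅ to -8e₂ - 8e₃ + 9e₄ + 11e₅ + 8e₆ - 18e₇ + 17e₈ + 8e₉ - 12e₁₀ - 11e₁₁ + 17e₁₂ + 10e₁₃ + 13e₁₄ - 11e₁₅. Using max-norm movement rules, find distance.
29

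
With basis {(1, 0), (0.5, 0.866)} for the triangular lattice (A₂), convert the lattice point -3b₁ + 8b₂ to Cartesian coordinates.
(1, 6.928)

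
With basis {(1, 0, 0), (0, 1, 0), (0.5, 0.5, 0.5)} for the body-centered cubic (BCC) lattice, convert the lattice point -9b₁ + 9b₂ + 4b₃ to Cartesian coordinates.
(-7, 11, 2)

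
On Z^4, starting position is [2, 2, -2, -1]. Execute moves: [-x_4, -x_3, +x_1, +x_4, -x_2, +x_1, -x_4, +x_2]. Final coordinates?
(4, 2, -3, -2)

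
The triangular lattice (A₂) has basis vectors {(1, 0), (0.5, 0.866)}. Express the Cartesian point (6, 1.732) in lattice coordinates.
5b₁ + 2b₂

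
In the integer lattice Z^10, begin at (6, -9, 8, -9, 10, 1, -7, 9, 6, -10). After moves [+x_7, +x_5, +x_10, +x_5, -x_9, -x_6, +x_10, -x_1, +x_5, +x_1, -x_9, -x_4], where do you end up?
(6, -9, 8, -10, 13, 0, -6, 9, 4, -8)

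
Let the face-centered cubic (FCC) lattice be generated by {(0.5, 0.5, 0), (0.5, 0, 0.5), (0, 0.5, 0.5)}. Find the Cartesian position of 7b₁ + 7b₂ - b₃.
(7, 3, 3)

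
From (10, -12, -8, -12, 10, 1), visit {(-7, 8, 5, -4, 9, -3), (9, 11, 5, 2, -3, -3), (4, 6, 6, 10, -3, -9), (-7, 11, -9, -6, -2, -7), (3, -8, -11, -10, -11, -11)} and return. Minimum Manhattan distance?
270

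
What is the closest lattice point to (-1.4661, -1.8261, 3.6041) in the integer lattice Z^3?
(-1, -2, 4)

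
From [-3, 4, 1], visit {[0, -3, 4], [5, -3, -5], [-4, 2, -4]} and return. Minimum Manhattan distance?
50
(one optimal route: (-3, 4, 1) → (0, -3, 4) → (5, -3, -5) → (-4, 2, -4) → (-3, 4, 1))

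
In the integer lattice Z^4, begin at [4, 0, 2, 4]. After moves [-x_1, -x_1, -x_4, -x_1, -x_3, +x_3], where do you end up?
(1, 0, 2, 3)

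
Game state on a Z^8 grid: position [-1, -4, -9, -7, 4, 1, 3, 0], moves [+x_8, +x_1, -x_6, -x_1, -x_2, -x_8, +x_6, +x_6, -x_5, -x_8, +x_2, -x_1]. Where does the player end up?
(-2, -4, -9, -7, 3, 2, 3, -1)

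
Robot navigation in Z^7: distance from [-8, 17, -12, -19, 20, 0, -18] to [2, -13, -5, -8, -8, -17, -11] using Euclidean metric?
47.8748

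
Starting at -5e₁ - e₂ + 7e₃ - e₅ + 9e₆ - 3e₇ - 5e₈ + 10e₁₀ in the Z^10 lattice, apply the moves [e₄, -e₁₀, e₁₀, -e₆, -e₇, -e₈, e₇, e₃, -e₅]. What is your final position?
(-5, -1, 8, 1, -2, 8, -3, -6, 0, 10)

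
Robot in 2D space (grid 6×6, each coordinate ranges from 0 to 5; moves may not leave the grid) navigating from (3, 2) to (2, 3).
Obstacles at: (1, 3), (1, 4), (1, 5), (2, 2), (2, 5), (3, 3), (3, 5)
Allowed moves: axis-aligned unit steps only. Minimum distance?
6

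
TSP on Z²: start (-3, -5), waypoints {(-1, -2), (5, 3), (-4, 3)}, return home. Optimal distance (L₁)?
34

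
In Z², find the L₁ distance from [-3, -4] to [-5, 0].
6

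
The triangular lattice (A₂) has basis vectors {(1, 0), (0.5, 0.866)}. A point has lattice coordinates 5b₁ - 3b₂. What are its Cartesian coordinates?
(3.5, -2.598)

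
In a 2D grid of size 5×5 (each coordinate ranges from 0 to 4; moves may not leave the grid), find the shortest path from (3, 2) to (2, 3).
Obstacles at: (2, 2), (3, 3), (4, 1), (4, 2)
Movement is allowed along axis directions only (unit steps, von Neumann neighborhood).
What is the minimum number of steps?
6
(one shortest path: (3, 2) → (3, 1) → (2, 1) → (1, 1) → (1, 2) → (1, 3) → (2, 3))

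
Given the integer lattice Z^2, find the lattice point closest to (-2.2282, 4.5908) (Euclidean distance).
(-2, 5)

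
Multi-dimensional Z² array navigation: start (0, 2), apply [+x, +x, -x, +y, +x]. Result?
(2, 3)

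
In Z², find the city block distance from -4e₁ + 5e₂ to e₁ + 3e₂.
7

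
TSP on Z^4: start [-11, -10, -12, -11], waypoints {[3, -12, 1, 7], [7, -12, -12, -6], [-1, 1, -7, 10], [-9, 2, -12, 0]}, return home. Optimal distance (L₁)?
132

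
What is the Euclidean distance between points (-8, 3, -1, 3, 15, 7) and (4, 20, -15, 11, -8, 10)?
35.0856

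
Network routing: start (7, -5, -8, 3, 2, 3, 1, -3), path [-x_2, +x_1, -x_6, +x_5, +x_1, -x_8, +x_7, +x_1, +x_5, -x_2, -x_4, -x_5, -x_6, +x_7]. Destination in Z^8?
(10, -7, -8, 2, 3, 1, 3, -4)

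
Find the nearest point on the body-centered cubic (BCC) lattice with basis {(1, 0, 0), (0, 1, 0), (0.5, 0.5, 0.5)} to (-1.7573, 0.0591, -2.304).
(-2, 0, -2)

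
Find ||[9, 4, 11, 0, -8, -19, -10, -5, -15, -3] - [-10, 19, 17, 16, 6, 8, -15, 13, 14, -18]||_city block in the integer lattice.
164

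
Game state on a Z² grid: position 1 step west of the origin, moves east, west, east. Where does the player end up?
(0, 0)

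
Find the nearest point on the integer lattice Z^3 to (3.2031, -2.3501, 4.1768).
(3, -2, 4)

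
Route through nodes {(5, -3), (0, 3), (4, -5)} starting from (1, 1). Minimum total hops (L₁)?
17
(one optimal route: (1, 1) → (0, 3) → (5, -3) → (4, -5))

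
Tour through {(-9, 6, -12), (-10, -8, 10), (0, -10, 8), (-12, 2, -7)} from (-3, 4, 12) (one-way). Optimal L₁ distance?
76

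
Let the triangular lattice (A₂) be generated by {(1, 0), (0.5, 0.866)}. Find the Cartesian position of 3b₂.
(1.5, 2.598)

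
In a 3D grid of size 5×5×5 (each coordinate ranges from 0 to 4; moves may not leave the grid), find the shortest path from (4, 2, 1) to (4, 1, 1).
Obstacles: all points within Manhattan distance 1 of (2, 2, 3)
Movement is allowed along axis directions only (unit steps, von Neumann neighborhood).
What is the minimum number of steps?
1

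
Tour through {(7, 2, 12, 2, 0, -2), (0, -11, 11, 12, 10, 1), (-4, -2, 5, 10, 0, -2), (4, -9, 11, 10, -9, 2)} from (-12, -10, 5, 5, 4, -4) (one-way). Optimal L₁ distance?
121
(one optimal route: (-12, -10, 5, 5, 4, -4) → (-4, -2, 5, 10, 0, -2) → (7, 2, 12, 2, 0, -2) → (4, -9, 11, 10, -9, 2) → (0, -11, 11, 12, 10, 1))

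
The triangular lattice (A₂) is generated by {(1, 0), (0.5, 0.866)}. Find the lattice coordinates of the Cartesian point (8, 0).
8b₁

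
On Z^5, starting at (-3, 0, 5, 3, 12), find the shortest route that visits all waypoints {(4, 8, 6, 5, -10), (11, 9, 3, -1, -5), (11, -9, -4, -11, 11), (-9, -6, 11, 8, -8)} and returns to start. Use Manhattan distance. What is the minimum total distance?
200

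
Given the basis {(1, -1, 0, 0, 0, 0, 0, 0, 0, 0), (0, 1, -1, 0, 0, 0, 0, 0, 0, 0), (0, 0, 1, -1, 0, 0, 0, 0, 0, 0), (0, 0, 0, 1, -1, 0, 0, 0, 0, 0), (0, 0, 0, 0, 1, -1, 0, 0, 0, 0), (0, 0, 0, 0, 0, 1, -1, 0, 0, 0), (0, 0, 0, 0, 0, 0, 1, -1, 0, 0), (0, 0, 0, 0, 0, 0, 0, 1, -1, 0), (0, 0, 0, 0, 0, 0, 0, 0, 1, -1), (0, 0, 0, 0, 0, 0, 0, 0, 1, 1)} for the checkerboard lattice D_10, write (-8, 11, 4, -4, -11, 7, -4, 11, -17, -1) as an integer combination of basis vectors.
-8b₁ + 3b₂ + 7b₃ + 3b₄ - 8b₅ - b₆ - 5b₇ + 6b₈ - 5b₉ - 6b₁₀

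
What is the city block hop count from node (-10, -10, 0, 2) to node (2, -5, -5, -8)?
32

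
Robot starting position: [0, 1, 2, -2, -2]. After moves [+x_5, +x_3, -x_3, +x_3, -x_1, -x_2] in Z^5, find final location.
(-1, 0, 3, -2, -1)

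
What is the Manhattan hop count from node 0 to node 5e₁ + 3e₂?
8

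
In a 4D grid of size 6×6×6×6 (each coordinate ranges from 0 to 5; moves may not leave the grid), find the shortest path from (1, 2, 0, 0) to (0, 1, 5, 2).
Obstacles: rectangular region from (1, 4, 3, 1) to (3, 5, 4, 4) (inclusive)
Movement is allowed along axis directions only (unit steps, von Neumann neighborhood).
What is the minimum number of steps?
9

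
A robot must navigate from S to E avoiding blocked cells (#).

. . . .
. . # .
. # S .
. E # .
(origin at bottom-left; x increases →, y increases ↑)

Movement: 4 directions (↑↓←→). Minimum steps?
10
(one shortest path: (2, 1) → (3, 1) → (3, 2) → (3, 3) → (2, 3) → (1, 3) → (0, 3) → (0, 2) → (0, 1) → (0, 0) → (1, 0))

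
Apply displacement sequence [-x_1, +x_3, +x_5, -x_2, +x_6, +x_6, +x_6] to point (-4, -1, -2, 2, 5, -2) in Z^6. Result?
(-5, -2, -1, 2, 6, 1)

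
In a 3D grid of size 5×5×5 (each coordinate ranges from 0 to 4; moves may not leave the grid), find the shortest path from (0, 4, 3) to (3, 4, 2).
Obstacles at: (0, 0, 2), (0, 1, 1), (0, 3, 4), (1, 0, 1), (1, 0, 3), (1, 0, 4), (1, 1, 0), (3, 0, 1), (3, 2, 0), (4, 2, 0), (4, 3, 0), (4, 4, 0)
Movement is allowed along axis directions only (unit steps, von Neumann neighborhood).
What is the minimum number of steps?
4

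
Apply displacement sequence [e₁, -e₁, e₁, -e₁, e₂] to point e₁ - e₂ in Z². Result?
(1, 0)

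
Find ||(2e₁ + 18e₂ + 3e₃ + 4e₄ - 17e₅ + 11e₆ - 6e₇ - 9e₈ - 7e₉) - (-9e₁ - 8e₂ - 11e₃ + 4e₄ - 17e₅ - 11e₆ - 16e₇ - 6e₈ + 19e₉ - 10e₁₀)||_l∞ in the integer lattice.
26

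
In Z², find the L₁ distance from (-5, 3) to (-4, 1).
3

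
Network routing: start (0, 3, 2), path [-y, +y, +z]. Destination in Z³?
(0, 3, 3)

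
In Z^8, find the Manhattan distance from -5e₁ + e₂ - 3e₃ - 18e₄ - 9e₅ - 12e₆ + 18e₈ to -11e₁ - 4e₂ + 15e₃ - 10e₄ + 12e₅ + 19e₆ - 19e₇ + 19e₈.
109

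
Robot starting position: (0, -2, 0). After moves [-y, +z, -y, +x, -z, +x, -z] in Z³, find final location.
(2, -4, -1)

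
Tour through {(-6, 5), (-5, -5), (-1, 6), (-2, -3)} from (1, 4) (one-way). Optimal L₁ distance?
26
(one optimal route: (1, 4) → (-1, 6) → (-6, 5) → (-5, -5) → (-2, -3))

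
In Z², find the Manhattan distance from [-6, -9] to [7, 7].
29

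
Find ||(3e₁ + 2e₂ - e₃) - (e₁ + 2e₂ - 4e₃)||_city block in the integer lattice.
5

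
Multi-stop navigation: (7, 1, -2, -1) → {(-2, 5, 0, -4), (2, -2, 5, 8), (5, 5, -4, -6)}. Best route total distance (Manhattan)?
54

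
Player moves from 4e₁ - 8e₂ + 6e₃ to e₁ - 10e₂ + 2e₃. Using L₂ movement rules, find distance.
5.38516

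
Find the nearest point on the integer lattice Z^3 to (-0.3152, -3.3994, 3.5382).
(0, -3, 4)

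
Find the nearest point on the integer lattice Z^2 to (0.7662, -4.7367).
(1, -5)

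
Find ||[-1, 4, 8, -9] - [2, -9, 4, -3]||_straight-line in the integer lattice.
15.1658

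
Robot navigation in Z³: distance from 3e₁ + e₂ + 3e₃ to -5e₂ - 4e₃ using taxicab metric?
16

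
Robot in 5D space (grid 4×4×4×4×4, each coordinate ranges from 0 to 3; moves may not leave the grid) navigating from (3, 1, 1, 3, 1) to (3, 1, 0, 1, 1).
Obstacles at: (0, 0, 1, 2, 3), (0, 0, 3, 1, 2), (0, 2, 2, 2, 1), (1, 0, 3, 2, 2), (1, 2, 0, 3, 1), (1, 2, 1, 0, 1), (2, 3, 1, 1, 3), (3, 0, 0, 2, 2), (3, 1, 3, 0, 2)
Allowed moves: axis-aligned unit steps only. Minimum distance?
3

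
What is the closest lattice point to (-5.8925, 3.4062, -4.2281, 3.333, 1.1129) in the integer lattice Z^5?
(-6, 3, -4, 3, 1)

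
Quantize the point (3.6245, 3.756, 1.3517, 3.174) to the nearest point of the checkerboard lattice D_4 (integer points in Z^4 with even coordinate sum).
(4, 4, 1, 3)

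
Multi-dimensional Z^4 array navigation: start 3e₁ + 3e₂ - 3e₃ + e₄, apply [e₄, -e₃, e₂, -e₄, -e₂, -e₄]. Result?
(3, 3, -4, 0)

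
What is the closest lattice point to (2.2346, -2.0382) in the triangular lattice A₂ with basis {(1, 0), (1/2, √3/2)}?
(2, -1.732)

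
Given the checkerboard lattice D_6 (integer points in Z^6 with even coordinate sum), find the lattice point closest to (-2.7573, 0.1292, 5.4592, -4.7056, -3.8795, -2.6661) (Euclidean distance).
(-3, 0, 5, -5, -4, -3)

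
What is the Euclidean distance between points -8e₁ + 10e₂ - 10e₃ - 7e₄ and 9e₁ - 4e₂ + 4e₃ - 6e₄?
26.1151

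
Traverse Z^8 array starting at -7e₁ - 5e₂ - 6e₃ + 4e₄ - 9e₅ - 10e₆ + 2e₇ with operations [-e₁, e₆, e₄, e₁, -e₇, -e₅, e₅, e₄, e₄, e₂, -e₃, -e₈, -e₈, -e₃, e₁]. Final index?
(-6, -4, -8, 7, -9, -9, 1, -2)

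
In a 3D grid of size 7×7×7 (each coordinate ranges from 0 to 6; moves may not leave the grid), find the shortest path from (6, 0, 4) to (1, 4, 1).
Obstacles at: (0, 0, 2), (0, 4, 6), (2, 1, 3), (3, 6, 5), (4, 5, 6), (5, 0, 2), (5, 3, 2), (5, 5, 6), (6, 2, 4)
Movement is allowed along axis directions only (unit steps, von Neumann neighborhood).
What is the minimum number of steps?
12
(one shortest path: (6, 0, 4) → (5, 0, 4) → (4, 0, 4) → (3, 0, 4) → (2, 0, 4) → (1, 0, 4) → (1, 1, 4) → (1, 2, 4) → (1, 3, 4) → (1, 4, 4) → (1, 4, 3) → (1, 4, 2) → (1, 4, 1))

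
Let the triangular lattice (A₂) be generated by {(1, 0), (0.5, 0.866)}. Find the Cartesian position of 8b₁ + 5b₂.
(10.5, 4.33)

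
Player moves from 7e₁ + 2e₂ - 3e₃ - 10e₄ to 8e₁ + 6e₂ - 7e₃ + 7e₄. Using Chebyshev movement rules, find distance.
17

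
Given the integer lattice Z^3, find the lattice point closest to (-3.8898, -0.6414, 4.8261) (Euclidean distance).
(-4, -1, 5)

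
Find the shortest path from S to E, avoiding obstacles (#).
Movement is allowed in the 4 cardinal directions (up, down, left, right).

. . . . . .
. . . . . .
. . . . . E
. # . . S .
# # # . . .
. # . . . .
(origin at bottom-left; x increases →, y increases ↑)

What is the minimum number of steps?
2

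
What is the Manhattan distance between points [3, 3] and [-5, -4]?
15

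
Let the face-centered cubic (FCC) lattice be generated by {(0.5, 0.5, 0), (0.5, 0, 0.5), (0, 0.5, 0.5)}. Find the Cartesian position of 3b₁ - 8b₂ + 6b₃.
(-2.5, 4.5, -1)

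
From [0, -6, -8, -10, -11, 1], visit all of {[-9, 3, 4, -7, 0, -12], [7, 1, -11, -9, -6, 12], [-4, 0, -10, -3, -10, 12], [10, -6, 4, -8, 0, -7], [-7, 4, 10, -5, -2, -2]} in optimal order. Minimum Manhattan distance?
162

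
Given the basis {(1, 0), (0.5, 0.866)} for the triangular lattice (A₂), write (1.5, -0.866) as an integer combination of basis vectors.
2b₁ - b₂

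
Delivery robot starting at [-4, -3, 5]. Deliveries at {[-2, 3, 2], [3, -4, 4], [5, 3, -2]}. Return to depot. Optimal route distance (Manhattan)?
46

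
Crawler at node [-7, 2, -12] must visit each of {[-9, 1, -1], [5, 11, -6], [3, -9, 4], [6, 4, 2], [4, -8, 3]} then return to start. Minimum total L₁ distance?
102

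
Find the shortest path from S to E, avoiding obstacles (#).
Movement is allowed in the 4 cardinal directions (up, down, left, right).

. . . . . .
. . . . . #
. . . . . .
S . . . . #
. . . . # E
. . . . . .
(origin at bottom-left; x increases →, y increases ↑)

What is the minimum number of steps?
8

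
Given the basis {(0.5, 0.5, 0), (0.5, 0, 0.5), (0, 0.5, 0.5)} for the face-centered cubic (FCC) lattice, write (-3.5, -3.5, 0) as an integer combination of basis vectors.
-7b₁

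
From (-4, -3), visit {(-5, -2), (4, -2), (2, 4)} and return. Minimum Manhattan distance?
32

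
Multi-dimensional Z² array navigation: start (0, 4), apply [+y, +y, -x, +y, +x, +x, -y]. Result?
(1, 6)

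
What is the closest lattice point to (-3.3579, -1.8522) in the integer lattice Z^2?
(-3, -2)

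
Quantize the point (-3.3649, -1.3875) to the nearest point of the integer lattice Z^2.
(-3, -1)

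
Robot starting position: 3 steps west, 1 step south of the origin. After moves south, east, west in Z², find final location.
(-3, -2)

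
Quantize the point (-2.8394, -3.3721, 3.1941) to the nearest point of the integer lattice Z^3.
(-3, -3, 3)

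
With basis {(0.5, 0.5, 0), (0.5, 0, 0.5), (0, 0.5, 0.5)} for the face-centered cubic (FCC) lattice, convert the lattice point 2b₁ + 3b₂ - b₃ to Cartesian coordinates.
(2.5, 0.5, 1)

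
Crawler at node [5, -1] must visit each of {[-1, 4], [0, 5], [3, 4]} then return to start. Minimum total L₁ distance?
24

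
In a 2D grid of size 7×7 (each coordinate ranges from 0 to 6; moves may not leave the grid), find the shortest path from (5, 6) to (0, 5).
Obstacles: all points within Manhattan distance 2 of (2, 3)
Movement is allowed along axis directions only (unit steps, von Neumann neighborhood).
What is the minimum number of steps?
6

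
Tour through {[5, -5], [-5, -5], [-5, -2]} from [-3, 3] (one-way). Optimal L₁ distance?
20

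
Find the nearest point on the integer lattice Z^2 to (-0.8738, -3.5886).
(-1, -4)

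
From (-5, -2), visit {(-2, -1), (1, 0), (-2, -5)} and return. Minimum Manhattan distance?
22
(one optimal route: (-5, -2) → (-2, -1) → (1, 0) → (-2, -5) → (-5, -2))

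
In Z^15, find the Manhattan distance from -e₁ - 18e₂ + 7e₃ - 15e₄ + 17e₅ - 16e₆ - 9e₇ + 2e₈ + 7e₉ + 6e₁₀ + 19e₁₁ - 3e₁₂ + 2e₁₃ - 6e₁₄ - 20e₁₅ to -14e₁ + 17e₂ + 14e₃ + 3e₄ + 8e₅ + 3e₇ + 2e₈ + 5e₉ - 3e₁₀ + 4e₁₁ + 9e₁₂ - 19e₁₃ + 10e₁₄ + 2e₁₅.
207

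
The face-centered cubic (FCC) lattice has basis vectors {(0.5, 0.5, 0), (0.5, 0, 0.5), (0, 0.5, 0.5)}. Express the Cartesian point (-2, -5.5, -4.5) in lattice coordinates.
-3b₁ - b₂ - 8b₃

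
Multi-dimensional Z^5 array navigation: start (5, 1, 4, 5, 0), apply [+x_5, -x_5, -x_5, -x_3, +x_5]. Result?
(5, 1, 3, 5, 0)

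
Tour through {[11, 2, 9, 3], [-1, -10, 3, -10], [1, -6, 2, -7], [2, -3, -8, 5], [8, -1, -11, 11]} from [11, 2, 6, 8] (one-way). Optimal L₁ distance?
95
(one optimal route: (11, 2, 6, 8) → (11, 2, 9, 3) → (8, -1, -11, 11) → (2, -3, -8, 5) → (1, -6, 2, -7) → (-1, -10, 3, -10))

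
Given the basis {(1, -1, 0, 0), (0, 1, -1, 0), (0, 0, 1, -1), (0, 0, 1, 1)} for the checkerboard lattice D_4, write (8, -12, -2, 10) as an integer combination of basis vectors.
8b₁ - 4b₂ - 8b₃ + 2b₄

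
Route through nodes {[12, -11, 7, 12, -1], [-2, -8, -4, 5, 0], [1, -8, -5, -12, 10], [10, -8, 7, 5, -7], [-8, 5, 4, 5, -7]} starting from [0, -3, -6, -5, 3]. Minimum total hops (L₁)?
138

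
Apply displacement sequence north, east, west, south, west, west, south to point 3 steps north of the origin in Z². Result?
(-2, 2)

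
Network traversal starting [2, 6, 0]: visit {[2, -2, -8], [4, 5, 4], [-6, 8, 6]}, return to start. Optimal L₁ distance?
68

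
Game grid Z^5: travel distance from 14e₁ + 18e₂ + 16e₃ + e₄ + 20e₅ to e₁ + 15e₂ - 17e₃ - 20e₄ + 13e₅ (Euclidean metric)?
41.9166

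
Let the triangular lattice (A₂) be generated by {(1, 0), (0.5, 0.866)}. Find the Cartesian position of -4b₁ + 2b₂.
(-3, 1.732)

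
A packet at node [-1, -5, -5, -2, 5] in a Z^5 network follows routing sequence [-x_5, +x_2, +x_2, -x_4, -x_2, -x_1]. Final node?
(-2, -4, -5, -3, 4)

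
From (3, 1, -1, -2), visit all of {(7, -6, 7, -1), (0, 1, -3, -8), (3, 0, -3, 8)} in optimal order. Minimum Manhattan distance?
60
(one optimal route: (3, 1, -1, -2) → (0, 1, -3, -8) → (3, 0, -3, 8) → (7, -6, 7, -1))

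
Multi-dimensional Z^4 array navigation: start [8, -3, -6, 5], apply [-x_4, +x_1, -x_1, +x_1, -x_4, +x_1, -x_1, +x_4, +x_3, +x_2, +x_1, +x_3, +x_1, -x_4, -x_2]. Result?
(11, -3, -4, 3)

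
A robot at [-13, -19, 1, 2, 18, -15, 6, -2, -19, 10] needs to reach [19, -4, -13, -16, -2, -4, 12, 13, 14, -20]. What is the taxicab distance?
194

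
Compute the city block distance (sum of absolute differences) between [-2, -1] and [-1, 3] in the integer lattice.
5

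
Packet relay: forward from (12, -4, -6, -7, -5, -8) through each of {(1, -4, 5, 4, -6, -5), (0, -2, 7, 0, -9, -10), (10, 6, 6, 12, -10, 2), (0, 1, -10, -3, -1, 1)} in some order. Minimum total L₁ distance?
136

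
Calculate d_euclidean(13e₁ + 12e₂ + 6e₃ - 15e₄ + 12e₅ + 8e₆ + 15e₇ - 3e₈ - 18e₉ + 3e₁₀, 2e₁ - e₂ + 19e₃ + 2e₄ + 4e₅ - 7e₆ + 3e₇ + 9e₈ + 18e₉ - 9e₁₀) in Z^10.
52.5833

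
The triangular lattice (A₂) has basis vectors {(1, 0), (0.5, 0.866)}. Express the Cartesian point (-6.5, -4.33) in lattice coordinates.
-4b₁ - 5b₂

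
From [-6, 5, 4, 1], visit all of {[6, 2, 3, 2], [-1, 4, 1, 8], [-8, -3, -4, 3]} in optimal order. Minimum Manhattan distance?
58
(one optimal route: (-6, 5, 4, 1) → (6, 2, 3, 2) → (-1, 4, 1, 8) → (-8, -3, -4, 3))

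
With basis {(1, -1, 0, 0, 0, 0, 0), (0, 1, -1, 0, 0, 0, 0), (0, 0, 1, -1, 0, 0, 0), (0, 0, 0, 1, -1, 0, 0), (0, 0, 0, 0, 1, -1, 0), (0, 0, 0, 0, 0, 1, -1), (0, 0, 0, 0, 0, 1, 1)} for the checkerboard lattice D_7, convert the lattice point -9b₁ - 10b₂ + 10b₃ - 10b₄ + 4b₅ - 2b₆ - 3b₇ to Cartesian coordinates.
(-9, -1, 20, -20, 14, -9, -1)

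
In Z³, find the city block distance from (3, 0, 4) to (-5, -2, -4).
18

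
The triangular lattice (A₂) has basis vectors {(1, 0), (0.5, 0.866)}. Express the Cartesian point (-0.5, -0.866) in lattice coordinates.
-b₂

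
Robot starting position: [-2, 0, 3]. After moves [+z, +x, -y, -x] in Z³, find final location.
(-2, -1, 4)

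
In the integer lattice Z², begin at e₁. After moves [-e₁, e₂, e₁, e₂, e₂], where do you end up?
(1, 3)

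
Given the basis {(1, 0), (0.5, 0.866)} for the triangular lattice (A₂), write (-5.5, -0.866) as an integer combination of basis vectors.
-5b₁ - b₂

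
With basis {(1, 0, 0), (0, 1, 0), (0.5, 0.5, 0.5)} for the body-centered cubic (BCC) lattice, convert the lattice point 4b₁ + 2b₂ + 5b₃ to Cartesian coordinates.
(6.5, 4.5, 2.5)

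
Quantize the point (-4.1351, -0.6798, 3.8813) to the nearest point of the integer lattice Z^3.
(-4, -1, 4)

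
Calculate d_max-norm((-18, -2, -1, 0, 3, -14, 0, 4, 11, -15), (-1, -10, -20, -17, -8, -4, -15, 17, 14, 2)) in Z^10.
19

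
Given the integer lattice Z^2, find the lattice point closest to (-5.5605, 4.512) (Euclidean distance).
(-6, 5)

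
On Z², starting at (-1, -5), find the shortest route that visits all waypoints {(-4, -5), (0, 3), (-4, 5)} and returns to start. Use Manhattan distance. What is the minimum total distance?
28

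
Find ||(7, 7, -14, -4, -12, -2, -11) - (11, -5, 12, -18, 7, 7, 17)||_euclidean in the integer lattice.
47.5184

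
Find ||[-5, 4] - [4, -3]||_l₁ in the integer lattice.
16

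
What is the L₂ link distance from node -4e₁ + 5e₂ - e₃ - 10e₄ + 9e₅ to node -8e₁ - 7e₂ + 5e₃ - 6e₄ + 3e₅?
15.748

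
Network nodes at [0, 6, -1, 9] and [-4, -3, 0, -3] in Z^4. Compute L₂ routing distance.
15.5563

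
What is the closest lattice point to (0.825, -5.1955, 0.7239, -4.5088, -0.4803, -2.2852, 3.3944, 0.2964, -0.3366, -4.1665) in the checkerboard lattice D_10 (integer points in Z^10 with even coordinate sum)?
(1, -5, 1, -4, 0, -2, 3, 0, 0, -4)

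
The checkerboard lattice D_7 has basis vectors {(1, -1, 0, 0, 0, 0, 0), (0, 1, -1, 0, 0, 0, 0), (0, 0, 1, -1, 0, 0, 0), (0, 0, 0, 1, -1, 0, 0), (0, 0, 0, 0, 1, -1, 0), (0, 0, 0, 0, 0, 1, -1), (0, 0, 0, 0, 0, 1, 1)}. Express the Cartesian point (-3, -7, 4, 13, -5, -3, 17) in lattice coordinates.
-3b₁ - 10b₂ - 6b₃ + 7b₄ + 2b₅ - 9b₆ + 8b₇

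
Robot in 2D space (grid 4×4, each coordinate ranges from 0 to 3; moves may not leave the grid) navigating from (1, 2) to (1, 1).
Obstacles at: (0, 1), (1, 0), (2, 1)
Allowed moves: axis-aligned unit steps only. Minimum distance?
1
(one shortest path: (1, 2) → (1, 1))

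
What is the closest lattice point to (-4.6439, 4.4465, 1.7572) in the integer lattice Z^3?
(-5, 4, 2)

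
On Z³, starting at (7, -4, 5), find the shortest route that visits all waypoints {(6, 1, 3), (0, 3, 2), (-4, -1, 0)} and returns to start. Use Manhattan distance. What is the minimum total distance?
46
(one optimal route: (7, -4, 5) → (6, 1, 3) → (0, 3, 2) → (-4, -1, 0) → (7, -4, 5))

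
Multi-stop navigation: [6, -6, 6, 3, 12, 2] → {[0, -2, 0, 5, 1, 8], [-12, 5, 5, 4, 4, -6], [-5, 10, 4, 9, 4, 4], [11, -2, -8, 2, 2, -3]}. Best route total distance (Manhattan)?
133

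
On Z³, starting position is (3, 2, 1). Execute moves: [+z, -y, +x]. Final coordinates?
(4, 1, 2)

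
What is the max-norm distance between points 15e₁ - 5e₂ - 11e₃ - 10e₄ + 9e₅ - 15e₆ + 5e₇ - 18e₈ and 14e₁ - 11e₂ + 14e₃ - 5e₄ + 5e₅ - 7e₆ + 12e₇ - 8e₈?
25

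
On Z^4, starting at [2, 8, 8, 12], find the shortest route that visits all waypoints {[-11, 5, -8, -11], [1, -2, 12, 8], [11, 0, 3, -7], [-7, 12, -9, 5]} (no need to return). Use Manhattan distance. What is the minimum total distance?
125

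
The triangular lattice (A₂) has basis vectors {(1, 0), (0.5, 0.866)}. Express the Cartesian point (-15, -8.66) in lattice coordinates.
-10b₁ - 10b₂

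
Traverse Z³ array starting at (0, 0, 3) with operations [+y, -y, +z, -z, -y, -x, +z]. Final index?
(-1, -1, 4)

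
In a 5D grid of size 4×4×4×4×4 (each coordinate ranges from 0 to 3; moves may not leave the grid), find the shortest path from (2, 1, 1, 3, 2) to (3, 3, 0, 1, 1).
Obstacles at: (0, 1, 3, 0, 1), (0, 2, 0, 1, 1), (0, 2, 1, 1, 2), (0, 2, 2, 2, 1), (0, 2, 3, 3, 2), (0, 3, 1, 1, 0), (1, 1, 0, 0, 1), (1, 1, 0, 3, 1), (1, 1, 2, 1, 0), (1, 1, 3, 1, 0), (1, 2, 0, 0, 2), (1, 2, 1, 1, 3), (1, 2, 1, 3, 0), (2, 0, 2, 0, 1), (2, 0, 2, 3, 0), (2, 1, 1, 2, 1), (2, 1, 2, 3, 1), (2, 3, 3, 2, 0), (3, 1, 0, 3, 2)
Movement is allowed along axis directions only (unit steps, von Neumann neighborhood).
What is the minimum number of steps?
7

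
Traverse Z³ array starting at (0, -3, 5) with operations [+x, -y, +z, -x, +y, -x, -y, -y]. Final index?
(-1, -5, 6)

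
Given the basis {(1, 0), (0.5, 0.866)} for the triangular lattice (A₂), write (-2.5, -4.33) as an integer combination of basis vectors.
-5b₂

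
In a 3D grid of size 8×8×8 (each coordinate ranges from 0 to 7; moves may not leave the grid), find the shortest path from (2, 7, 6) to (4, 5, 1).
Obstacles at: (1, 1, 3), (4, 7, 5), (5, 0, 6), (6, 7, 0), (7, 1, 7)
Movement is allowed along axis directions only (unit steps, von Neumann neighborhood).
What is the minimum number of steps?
9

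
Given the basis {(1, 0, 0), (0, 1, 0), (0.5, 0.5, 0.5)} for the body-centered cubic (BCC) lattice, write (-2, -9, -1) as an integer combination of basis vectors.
-b₁ - 8b₂ - 2b₃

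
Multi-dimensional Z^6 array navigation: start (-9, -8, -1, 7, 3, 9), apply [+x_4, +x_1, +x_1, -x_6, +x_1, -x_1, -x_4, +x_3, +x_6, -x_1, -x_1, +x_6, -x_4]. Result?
(-9, -8, 0, 6, 3, 10)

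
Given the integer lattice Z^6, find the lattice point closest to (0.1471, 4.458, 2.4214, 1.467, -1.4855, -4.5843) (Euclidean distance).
(0, 4, 2, 1, -1, -5)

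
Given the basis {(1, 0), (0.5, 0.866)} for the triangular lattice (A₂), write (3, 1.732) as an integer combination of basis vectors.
2b₁ + 2b₂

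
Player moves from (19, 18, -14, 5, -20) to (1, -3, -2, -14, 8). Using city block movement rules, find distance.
98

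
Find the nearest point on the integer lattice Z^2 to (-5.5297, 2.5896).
(-6, 3)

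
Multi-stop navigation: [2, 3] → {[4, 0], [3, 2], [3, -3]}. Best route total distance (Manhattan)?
9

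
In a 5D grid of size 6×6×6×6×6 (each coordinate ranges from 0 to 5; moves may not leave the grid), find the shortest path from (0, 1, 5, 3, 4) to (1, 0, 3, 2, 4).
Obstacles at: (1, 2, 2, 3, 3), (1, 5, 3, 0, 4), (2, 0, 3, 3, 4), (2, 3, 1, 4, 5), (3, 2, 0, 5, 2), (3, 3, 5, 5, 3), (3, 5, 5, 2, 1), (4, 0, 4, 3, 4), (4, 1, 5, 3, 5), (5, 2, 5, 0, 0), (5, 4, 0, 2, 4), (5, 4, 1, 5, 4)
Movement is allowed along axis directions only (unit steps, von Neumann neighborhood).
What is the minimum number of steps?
5
(one shortest path: (0, 1, 5, 3, 4) → (1, 1, 5, 3, 4) → (1, 0, 5, 3, 4) → (1, 0, 4, 3, 4) → (1, 0, 3, 3, 4) → (1, 0, 3, 2, 4))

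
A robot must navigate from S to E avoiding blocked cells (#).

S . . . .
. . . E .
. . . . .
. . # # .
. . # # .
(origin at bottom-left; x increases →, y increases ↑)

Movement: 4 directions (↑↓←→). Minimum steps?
4
(one shortest path: (0, 4) → (1, 4) → (2, 4) → (3, 4) → (3, 3))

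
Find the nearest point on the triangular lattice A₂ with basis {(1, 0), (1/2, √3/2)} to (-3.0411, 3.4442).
(-3, 3.464)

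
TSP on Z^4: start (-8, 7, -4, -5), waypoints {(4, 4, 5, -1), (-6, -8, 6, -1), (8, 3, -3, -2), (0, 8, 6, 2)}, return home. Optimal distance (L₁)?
106
(one optimal route: (-8, 7, -4, -5) → (-6, -8, 6, -1) → (0, 8, 6, 2) → (4, 4, 5, -1) → (8, 3, -3, -2) → (-8, 7, -4, -5))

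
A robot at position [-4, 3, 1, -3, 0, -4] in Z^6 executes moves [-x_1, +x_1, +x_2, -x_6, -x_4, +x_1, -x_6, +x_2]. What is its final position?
(-3, 5, 1, -4, 0, -6)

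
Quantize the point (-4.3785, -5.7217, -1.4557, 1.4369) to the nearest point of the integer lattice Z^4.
(-4, -6, -1, 1)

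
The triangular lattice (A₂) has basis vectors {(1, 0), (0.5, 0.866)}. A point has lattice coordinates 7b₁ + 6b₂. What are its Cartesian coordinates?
(10, 5.196)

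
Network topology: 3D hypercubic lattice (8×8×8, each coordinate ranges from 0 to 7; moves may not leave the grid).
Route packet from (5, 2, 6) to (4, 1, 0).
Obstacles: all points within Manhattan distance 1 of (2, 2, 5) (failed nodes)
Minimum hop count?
8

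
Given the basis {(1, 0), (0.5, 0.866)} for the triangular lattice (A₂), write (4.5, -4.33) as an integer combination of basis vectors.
7b₁ - 5b₂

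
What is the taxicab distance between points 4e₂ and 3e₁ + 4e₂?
3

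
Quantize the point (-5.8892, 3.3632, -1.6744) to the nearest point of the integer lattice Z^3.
(-6, 3, -2)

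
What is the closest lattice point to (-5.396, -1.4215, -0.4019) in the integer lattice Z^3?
(-5, -1, 0)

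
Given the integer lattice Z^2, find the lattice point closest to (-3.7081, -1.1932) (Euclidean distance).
(-4, -1)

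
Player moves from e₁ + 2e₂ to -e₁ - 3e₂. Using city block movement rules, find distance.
7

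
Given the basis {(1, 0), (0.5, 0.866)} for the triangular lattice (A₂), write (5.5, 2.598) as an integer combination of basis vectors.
4b₁ + 3b₂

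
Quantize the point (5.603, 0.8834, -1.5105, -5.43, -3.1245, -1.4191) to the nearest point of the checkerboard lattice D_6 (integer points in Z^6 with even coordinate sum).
(6, 1, -2, -5, -3, -1)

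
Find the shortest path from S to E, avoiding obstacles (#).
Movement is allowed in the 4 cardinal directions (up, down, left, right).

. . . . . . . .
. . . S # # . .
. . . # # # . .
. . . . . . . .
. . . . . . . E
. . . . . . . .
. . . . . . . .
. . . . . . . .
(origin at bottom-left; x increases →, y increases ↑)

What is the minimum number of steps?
9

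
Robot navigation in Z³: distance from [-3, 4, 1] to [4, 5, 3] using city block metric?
10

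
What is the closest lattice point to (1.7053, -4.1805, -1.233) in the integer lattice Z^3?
(2, -4, -1)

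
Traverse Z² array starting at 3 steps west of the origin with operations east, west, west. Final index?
(-4, 0)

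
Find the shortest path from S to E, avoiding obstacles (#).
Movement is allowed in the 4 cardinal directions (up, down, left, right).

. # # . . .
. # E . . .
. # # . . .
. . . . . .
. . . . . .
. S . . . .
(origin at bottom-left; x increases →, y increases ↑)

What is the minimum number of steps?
7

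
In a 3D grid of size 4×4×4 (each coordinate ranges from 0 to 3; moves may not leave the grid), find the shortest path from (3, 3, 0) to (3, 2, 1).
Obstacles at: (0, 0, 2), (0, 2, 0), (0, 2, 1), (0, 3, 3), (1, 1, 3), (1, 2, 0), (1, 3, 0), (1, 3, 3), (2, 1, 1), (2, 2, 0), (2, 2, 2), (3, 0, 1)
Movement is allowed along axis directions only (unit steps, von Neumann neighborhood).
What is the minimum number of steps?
2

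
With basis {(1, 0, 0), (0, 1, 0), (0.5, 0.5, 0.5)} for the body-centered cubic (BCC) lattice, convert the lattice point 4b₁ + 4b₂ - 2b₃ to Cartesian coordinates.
(3, 3, -1)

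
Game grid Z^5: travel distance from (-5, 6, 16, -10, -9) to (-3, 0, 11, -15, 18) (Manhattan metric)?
45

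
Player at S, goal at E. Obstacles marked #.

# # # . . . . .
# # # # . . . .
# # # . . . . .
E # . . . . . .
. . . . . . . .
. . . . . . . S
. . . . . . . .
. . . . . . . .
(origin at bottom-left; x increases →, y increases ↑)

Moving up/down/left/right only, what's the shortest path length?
9
(one shortest path: (7, 2) → (6, 2) → (5, 2) → (4, 2) → (3, 2) → (2, 2) → (1, 2) → (0, 2) → (0, 3) → (0, 4))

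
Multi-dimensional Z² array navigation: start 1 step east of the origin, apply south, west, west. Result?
(-1, -1)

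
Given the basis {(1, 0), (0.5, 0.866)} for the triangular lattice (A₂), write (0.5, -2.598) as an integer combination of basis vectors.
2b₁ - 3b₂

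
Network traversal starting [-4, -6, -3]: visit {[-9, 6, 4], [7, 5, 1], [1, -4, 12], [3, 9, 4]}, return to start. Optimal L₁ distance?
98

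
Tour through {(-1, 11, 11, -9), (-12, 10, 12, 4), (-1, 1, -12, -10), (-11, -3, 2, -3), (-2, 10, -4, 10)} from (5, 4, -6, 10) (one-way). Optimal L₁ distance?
142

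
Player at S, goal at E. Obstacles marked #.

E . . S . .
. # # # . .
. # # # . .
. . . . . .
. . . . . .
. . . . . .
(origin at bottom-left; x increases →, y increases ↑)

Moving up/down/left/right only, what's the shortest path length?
3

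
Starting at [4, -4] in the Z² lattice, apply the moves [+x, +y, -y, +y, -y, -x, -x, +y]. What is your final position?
(3, -3)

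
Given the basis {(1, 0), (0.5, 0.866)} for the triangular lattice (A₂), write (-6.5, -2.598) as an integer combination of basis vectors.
-5b₁ - 3b₂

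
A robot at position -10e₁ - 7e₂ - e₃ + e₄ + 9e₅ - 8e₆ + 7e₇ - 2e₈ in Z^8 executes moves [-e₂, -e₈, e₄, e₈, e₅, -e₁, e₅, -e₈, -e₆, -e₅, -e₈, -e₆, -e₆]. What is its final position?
(-11, -8, -1, 2, 10, -11, 7, -4)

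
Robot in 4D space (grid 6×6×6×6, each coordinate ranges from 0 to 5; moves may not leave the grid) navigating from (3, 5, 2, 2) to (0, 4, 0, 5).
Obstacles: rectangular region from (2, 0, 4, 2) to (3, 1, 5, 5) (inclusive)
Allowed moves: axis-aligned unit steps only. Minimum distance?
9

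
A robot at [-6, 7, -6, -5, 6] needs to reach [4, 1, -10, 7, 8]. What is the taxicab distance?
34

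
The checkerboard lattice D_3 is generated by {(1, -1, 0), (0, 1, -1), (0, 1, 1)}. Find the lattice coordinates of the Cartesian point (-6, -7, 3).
-6b₁ - 8b₂ - 5b₃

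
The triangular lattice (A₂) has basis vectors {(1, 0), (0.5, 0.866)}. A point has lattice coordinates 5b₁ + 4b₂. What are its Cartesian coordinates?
(7, 3.464)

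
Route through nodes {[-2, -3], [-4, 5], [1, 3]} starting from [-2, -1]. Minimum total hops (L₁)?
18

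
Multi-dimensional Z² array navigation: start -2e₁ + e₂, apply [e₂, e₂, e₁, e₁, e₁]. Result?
(1, 3)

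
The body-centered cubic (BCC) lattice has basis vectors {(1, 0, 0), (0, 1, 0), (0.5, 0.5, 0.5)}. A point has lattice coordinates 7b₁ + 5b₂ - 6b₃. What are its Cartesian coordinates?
(4, 2, -3)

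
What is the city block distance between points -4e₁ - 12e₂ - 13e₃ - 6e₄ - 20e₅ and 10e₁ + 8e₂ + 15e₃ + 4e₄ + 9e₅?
101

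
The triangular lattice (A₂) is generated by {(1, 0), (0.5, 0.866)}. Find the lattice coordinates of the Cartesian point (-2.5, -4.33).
-5b₂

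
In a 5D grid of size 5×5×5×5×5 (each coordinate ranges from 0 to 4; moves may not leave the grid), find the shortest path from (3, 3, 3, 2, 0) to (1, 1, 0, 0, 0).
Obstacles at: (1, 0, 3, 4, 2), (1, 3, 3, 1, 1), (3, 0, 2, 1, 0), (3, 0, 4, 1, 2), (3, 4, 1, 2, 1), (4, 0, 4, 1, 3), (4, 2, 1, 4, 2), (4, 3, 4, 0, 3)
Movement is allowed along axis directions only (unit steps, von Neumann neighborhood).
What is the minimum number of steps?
9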